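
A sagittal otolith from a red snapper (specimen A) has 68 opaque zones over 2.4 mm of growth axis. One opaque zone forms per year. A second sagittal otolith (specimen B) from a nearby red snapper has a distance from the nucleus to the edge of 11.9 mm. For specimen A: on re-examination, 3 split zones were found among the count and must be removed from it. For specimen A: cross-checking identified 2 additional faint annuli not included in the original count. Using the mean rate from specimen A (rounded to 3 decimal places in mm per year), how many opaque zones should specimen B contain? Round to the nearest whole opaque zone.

331 opaque zones

Specimen A: correcting the raw count gives 68 − 3 + 2 = 67 true opaque zones.
A: Extension rate ≈ 2.4 / 67 = 0.036 mm/yr.
Specimen B: 11.9 mm / 0.036 mm per year = 330.56 years ≈ 331 opaque zones.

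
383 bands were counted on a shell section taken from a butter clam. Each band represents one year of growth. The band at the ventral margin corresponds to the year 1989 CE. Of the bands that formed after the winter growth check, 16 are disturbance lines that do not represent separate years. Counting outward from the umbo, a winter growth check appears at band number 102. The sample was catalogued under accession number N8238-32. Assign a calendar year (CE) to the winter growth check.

Between band 102 and the ventral margin there are 383 − 102 = 281 bands.
Excluding 16 false bands: 281 − 16 = 265.
Counting back 265 years from 1989 CE places the winter growth check in 1989 − 265 = 1724 CE.

1724 CE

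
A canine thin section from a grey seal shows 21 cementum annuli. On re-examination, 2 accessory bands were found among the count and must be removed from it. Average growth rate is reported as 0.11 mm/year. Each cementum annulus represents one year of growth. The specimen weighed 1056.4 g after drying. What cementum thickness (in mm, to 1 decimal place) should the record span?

2.1 mm

After corrections the count is 21 − 2 = 19 cementum annuli.
19 years at 0.11 mm/year gives 0.11 × 19 = 2.1 mm.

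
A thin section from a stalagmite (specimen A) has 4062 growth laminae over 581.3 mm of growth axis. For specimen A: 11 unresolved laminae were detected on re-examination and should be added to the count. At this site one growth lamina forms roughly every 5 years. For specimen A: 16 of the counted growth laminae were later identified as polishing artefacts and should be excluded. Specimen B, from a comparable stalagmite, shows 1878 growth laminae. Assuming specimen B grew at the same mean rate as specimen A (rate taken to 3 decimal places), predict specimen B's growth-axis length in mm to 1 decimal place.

272.3 mm

Specimen A: correcting the raw count gives 4062 − 16 + 11 = 4057 true growth laminae.
Specimen A: at 5 years per growth lamina, 4057 × 5 = 20285 years.
A: Mean rate = 581.3 mm / 20285 years ≈ 0.029 mm per year.
Specimen B: at 5 years per growth lamina, 1878 × 5 = 9390 years. B's length ≈ 0.029 × 9390 = 272.3 mm.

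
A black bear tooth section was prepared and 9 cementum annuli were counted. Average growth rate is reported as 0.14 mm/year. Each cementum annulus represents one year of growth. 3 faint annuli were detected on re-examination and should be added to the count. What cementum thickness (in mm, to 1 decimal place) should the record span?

1.7 mm

Adjusted count: 9 + 3 = 12 cementum annuli.
Length ≈ 0.14 × 12 = 1.7 mm.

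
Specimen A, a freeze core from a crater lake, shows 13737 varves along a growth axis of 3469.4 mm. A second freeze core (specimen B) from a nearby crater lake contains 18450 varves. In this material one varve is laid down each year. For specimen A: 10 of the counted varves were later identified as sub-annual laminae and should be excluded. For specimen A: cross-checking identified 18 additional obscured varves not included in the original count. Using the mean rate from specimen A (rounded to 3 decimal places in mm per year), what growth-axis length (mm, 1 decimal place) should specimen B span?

4649.4 mm

Specimen A: after corrections the count is 13737 − 10 + 18 = 13745 varves.
A: Mean rate = 3469.4 mm / 13745 years ≈ 0.252 mm/yr.
B's length ≈ 0.252 × 18450 = 4649.4 mm.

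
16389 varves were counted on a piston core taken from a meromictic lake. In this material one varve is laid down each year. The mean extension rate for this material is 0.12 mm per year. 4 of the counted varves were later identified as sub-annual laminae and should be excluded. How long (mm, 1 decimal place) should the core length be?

1966.2 mm

True varve count = 16389 − 4 = 16385.
Predicted length = 0.12 mm/year × 16385 years = 1966.2 mm.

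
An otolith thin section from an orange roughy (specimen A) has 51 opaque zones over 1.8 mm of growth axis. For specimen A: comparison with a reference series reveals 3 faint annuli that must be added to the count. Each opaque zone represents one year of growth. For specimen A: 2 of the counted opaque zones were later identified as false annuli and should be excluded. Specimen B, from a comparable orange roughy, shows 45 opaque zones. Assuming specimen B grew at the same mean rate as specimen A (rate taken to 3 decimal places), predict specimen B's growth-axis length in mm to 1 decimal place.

Specimen A: after corrections the count is 51 − 2 + 3 = 52 opaque zones.
A: Mean rate = 1.8 mm / 52 years ≈ 0.035 mm per year.
For B, 0.035 mm/year × 45 years = 1.6 mm.

1.6 mm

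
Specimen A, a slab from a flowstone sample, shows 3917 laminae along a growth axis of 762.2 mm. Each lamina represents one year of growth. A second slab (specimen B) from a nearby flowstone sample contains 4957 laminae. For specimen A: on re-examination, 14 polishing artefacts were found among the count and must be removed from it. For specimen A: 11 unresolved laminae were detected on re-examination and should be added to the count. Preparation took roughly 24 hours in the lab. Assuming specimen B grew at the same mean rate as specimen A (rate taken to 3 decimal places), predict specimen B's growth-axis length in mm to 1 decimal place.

Specimen A: true lamina count = 3917 − 14 + 11 = 3914.
A: 762.2 mm over 3914 years gives 762.2 / 3914 ≈ 0.195 mm/year.
Length of B = 0.195 × 4957 = 966.6 mm.

966.6 mm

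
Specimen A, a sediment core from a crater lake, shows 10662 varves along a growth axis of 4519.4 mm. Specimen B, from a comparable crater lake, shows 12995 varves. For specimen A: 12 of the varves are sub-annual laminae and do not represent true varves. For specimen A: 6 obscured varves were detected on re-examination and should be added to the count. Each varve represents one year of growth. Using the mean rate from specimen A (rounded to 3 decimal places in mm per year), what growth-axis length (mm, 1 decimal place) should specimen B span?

Specimen A: after corrections the count is 10662 − 12 + 6 = 10656 varves.
A: Mean rate = 4519.4 mm / 10656 years ≈ 0.424 mm/year.
For B, 0.424 mm/year × 12995 years = 5509.9 mm.

5509.9 mm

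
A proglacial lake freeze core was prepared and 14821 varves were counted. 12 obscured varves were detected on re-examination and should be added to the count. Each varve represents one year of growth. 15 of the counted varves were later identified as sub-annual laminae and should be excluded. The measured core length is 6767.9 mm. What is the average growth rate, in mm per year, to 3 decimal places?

0.457 mm per year

Correcting the raw count gives 14821 − 15 + 12 = 14818 true varves.
6767.9 mm over 14818 years gives 6767.9 / 14818 ≈ 0.457 mm per year.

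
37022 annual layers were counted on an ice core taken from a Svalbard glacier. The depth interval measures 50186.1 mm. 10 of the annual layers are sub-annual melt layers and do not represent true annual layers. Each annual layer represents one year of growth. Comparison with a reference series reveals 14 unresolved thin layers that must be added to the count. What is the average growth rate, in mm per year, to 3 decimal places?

After corrections the count is 37022 − 10 + 14 = 37026 annual layers.
Extension rate ≈ 50186.1 / 37026 = 1.355 mm per year.

1.355 mm per year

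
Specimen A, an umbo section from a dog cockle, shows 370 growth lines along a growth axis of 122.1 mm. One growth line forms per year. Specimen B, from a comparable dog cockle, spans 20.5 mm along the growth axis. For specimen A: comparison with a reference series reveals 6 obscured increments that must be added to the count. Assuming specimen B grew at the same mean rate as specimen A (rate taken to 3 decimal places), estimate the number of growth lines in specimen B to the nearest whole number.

63 growth lines

Specimen A: correcting the raw count gives 370 + 6 = 376 true growth lines.
A: 122.1 mm over 376 years gives 122.1 / 376 ≈ 0.325 mm/yr.
Specimen B: 20.5 mm / 0.325 mm per year = 63.08 years ≈ 63 growth lines.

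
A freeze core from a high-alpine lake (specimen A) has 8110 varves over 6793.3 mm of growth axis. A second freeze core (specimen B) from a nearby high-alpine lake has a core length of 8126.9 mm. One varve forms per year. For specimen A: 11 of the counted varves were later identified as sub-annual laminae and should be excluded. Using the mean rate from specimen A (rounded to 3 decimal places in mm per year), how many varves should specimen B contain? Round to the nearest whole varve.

Specimen A: true varve count = 8110 − 11 = 8099.
A: Extension rate ≈ 6793.3 / 8099 = 0.839 mm/yr.
For B, 8126.9 / 0.839 = 9686.41 years ≈ 9686 varves.

9686 varves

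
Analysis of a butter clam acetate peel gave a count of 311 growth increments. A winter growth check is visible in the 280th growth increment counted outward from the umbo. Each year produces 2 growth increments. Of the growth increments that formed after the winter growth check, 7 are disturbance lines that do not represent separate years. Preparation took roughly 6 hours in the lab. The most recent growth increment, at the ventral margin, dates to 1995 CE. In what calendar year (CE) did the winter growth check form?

The winter growth check sits at growth increment 280 from the umbo, so 311 − 280 = 31 growth increments formed after it.
Excluding 7 false growth increments: 31 − 7 = 24.
With 2 growth increments per year, 24 / 2 = 12 years.
The growth increment at the ventral margin is 1995 CE, so the winter growth check dates to 1995 − 12 = 1983 CE.

1983 CE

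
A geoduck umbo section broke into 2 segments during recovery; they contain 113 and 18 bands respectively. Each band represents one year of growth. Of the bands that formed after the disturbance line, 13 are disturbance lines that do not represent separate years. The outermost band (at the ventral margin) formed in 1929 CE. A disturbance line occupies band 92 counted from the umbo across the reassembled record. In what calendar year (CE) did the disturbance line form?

Total bands = 113 + 18 = 131.
131 − 92 = 39 bands lie beyond the disturbance line toward the ventral margin.
Removing the 13 false bands leaves 39 − 13 = 26 true bands beyond the disturbance line.
The band at the ventral margin is 1929 CE, so the disturbance line dates to 1929 − 26 = 1903 CE.

1903 CE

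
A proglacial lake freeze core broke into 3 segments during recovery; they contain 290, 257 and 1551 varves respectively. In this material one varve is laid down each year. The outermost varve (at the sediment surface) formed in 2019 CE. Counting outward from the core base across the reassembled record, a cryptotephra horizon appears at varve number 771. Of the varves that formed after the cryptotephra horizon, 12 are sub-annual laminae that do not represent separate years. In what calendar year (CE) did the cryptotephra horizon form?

704 CE

Total varves = 290 + 257 + 1551 = 2098.
Between varve 771 and the sediment surface there are 2098 − 771 = 1327 varves.
1327 − 12 false = 1315 true varves after the cryptotephra horizon.
2019 − 1315 = 704 CE.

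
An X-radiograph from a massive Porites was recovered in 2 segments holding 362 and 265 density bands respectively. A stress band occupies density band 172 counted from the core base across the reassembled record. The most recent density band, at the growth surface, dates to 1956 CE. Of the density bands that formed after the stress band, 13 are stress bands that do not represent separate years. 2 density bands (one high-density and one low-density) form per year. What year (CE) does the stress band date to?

1735 CE

Total density bands = 362 + 265 = 627.
Between density band 172 and the growth surface there are 627 − 172 = 455 density bands.
Removing the 13 false density bands leaves 455 − 13 = 442 true density bands beyond the stress band.
With 2 density bands per year, 442 / 2 = 221 years.
Counting back 221 years from 1956 CE places the stress band in 1956 − 221 = 1735 CE.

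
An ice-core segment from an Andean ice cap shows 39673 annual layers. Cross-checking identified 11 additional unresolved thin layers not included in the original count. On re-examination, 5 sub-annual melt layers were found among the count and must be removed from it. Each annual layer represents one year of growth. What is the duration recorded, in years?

Adjusted count: 39673 − 5 + 11 = 39679 annual layers.
One annual layer per year makes the duration 39679 years.

39679 years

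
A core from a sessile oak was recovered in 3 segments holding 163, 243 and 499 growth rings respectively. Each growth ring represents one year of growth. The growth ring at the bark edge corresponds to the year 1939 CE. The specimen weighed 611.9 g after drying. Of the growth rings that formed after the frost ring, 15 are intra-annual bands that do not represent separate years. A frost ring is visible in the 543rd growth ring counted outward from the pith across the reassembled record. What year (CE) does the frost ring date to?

1592 CE

Total growth rings = 163 + 243 + 499 = 905.
Between growth ring 543 and the bark edge there are 905 − 543 = 362 growth rings.
362 − 15 false = 347 true growth rings after the frost ring.
The growth ring at the bark edge is 1939 CE, so the frost ring dates to 1939 − 347 = 1592 CE.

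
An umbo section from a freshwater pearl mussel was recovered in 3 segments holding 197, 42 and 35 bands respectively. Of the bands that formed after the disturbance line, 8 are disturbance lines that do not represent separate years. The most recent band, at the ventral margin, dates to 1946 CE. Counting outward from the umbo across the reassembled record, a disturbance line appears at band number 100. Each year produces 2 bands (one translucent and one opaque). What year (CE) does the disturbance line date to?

Total bands = 197 + 42 + 35 = 274.
The disturbance line sits at band 100 from the umbo, so 274 − 100 = 174 bands formed after it.
Excluding 8 false bands: 174 − 8 = 166.
Dividing by 2 bands per year: 166 / 2 = 83 years.
The band at the ventral margin is 1946 CE, so the disturbance line dates to 1946 − 83 = 1863 CE.

1863 CE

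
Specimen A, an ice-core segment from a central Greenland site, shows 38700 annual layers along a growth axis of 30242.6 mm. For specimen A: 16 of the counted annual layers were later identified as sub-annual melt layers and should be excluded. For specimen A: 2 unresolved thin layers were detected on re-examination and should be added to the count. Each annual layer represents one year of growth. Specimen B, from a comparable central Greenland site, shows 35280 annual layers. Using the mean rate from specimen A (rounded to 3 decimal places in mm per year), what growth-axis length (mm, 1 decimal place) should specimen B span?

27589.0 mm

Specimen A: adjusted count: 38700 − 16 + 2 = 38686 annual layers.
A: Mean rate = 30242.6 mm / 38686 years ≈ 0.782 mm/yr.
For B, 0.782 mm/year × 35280 years = 27589.0 mm.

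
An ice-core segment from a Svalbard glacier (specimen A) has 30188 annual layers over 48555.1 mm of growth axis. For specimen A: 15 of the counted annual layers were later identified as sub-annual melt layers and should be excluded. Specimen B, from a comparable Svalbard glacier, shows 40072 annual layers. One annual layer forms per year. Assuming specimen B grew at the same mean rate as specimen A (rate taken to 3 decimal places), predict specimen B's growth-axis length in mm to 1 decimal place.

Specimen A: after corrections the count is 30188 − 15 = 30173 annual layers.
A: Extension rate ≈ 48555.1 / 30173 = 1.609 mm/year.
For B, 1.609 mm/year × 40072 years = 64475.8 mm.

64475.8 mm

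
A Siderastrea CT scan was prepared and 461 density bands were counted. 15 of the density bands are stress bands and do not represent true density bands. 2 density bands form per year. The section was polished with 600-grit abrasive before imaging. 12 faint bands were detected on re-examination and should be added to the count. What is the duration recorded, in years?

229 years

Adjusted count: 461 − 15 + 12 = 458 density bands.
Dividing by 2 density bands per year: 458 / 2 = 229 years.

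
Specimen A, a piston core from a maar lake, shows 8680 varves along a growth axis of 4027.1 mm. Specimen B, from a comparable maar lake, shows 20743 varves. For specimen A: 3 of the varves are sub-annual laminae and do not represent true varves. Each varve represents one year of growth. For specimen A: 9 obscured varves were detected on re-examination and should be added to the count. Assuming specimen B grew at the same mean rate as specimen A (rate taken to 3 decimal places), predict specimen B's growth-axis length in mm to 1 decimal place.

9624.8 mm

Specimen A: true varve count = 8680 − 3 + 9 = 8686.
A: Extension rate ≈ 4027.1 / 8686 = 0.464 mm/yr.
For B, 0.464 mm/year × 20743 years = 9624.8 mm.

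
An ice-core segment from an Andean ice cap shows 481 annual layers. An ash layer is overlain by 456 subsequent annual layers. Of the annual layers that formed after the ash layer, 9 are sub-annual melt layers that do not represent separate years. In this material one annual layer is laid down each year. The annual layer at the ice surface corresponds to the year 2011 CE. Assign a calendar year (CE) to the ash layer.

456 annual layers post-date the ash layer.
Excluding 9 false annual layers: 456 − 9 = 447.
Counting back 447 years from 2011 CE places the ash layer in 2011 − 447 = 1564 CE.

1564 CE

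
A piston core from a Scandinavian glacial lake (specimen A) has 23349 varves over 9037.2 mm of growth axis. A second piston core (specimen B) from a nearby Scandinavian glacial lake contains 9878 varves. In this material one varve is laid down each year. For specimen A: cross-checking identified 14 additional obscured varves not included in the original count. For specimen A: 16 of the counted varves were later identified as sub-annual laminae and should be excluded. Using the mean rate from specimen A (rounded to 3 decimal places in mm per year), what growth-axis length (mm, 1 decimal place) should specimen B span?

Specimen A: after corrections the count is 23349 − 16 + 14 = 23347 varves.
A: 9037.2 mm over 23347 years gives 9037.2 / 23347 ≈ 0.387 mm per year.
For B, 0.387 mm/year × 9878 years = 3822.8 mm.

3822.8 mm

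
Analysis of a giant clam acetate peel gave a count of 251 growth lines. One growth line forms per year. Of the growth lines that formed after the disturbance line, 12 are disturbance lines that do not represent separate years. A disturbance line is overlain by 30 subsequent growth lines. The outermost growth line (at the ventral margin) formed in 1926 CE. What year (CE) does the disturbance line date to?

1908 CE

30 growth lines post-date the disturbance line.
Removing the 12 false growth lines leaves 30 − 12 = 18 true growth lines beyond the disturbance line.
1926 − 18 = 1908 CE.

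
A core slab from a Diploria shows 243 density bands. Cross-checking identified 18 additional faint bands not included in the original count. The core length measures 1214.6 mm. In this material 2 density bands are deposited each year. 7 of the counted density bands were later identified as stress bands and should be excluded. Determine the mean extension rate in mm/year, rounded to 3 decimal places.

Adjusted count: 243 − 7 + 18 = 254 density bands.
254 density bands at 2 per year is 254 / 2 = 127 years.
1214.6 mm over 127 years gives 1214.6 / 127 ≈ 9.564 mm/year.

9.564 mm/year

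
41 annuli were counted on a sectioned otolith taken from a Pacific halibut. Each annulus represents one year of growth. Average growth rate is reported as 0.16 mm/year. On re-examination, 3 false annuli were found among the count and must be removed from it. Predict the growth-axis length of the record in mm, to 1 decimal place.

Correcting the raw count gives 41 − 3 = 38 true annuli.
38 years at 0.16 mm/year gives 0.16 × 38 = 6.1 mm.

6.1 mm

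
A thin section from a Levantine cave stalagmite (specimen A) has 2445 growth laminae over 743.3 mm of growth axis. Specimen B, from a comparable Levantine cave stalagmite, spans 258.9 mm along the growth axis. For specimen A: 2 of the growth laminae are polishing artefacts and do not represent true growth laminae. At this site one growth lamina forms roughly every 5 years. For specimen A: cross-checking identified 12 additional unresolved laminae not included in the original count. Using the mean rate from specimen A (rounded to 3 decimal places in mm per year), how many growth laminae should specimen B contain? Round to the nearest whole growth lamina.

849 growth laminae

Specimen A: adjusted count: 2445 − 2 + 12 = 2455 growth laminae.
Specimen A: at 5 years per growth lamina, 2455 × 5 = 12275 years.
A: Extension rate ≈ 743.3 / 12275 = 0.061 mm/year.
For B, 258.9 / 0.061 = 4244.26 years; at 5 years per growth lamina that is 4244.26 / 5 ≈ 849 growth laminae.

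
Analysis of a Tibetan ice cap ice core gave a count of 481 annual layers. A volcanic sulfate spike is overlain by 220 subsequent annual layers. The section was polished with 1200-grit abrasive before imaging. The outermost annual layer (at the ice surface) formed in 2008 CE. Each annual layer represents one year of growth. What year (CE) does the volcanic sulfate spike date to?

1788 CE

There are 220 annual layers younger than the volcanic sulfate spike.
The annual layer at the ice surface is 2008 CE, so the volcanic sulfate spike dates to 2008 − 220 = 1788 CE.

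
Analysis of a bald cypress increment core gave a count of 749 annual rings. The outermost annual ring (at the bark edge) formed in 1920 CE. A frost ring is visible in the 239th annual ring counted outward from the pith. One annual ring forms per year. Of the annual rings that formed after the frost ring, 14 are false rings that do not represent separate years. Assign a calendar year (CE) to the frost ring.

1424 CE

Between annual ring 239 and the bark edge there are 749 − 239 = 510 annual rings.
Excluding 14 false annual rings: 510 − 14 = 496.
The annual ring at the bark edge is 1920 CE, so the frost ring dates to 1920 − 496 = 1424 CE.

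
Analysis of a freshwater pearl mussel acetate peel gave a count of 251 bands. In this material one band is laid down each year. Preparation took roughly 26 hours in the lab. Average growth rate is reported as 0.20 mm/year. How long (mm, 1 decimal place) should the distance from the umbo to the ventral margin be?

50.2 mm

251 years of growth are recorded.
Length ≈ 0.20 × 251 = 50.2 mm.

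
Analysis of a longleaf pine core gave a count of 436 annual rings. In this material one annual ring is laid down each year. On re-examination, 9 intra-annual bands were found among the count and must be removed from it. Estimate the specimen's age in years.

Adjusted count: 436 − 9 = 427 annual rings.
One annual ring per year makes the duration 427 years.

427 yr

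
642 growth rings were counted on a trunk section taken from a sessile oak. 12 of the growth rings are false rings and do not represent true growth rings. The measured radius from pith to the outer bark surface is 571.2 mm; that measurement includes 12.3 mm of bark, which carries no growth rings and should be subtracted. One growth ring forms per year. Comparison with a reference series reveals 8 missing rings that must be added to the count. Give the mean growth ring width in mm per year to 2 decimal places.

After corrections the count is 642 − 12 + 8 = 638 growth rings.
Removing the 12.3 mm offcut leaves 571.2 − 12.3 = 558.9 mm.
Extension rate ≈ 558.9 / 638 = 0.88 mm per year.

0.88 mm per year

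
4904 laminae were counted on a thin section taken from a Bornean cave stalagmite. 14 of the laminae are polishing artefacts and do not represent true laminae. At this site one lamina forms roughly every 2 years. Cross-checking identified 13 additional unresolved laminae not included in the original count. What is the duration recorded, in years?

Adjusted count: 4904 − 14 + 13 = 4903 laminae.
4903 laminae at 2 years each span 4903 × 2 = 9806 years.

9806 years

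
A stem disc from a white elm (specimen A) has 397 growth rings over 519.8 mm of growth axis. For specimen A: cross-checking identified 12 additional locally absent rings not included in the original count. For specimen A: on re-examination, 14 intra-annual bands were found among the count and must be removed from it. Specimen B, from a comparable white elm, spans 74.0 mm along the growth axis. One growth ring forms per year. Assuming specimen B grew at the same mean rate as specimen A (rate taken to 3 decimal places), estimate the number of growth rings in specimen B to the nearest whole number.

56 growth rings

Specimen A: correcting the raw count gives 397 − 14 + 12 = 395 true growth rings.
A: Extension rate ≈ 519.8 / 395 = 1.316 mm/year.
Specimen B: 74.0 mm / 1.316 mm per year = 56.23 years ≈ 56 growth rings.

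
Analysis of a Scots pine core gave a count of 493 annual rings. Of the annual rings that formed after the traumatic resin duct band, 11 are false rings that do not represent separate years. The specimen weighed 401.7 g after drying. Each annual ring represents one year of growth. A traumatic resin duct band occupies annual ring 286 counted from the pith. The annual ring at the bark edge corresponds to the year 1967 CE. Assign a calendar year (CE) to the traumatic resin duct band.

1771 CE

Between annual ring 286 and the bark edge there are 493 − 286 = 207 annual rings.
207 − 11 false = 196 true annual rings after the traumatic resin duct band.
1967 − 196 = 1771 CE.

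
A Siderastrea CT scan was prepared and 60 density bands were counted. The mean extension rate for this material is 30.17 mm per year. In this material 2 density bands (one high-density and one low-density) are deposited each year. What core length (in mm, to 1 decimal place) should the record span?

905.1 mm

Dividing by 2 density bands per year: 60 / 2 = 30 years.
30 years at 30.17 mm/year gives 30.17 × 30 = 905.1 mm.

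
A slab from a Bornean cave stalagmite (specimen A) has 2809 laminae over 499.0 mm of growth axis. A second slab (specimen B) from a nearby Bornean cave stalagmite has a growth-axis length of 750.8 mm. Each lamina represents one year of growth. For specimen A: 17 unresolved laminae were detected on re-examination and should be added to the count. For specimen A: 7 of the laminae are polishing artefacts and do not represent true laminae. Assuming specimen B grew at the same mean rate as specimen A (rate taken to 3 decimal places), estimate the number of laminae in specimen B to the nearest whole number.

4242 laminae

Specimen A: true lamina count = 2809 − 7 + 17 = 2819.
A: Extension rate ≈ 499.0 / 2819 = 0.177 mm per year.
Specimen B: 750.8 mm / 0.177 mm per year = 4241.81 years ≈ 4242 laminae.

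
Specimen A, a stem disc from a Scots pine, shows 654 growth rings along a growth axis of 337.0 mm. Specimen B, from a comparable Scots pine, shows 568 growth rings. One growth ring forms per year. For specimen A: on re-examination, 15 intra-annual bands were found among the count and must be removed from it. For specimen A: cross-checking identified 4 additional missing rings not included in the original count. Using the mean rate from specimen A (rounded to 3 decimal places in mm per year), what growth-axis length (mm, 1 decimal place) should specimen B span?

297.6 mm

Specimen A: adjusted count: 654 − 15 + 4 = 643 growth rings.
A: 337.0 mm over 643 years gives 337.0 / 643 ≈ 0.524 mm/year.
Length of B = 0.524 × 568 = 297.6 mm.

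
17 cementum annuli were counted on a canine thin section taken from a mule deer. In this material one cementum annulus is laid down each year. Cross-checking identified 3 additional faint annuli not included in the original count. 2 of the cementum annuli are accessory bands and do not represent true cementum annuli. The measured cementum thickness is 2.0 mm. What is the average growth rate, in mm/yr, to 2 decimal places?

After corrections the count is 17 − 2 + 3 = 18 cementum annuli.
Extension rate ≈ 2.0 / 18 = 0.11 mm/yr.

0.11 mm/yr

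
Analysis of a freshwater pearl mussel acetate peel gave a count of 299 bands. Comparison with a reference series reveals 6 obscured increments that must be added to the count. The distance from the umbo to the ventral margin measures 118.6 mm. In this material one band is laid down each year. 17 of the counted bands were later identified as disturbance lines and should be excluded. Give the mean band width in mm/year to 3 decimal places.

0.412 mm/year

True band count = 299 − 17 + 6 = 288.
Mean rate = 118.6 mm / 288 years ≈ 0.412 mm/year.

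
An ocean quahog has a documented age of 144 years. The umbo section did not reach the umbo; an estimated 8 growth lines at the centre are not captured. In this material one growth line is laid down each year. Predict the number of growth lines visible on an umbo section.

One growth line per year gives 144 growth lines over 144 years.
Less the 8 uncaptured growth lines: 144 − 8 = 136.

136 growth lines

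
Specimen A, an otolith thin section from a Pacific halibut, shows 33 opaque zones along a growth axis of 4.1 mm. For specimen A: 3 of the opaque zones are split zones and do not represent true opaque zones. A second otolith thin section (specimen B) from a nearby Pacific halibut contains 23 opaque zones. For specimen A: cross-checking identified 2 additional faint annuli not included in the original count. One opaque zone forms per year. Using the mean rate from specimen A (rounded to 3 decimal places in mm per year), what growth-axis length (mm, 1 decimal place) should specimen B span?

Specimen A: after corrections the count is 33 − 3 + 2 = 32 opaque zones.
A: 4.1 mm over 32 years gives 4.1 / 32 ≈ 0.128 mm/yr.
B's length ≈ 0.128 × 23 = 2.9 mm.

2.9 mm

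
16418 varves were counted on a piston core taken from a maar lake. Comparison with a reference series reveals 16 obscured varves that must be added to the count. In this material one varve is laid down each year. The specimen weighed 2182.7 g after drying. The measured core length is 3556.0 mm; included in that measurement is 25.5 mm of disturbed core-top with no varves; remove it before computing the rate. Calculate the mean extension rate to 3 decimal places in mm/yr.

Correcting the raw count gives 16418 + 16 = 16434 true varves.
Removing the 25.5 mm offcut leaves 3556.0 − 25.5 = 3530.5 mm.
3530.5 mm over 16434 years gives 3530.5 / 16434 ≈ 0.215 mm/yr.

0.215 mm/yr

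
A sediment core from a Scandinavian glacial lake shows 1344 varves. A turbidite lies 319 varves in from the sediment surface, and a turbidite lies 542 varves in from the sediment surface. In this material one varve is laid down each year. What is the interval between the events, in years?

223 yr

Separation: 542 − 319 = 223 varves.
At one varve per year, 223 years elapsed between them.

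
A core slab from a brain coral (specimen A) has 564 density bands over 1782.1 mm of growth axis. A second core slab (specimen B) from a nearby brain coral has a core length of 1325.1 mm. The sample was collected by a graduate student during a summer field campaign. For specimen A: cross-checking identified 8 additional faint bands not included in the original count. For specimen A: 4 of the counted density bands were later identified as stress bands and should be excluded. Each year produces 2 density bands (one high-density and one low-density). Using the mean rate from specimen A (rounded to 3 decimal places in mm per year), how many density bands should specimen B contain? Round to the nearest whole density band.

Specimen A: after corrections the count is 564 − 4 + 8 = 568 density bands.
Specimen A: 568 density bands at 2 per year is 568 / 2 = 284 years.
A: Extension rate ≈ 1782.1 / 284 = 6.275 mm per year.
B spans 1325.1 / 6.275 = 211.17 years; at 2 density bands per year that is 211.17 × 2 ≈ 422 density bands.

422 density bands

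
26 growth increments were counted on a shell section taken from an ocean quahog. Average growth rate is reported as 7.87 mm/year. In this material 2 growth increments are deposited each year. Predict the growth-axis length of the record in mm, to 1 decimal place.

26 growth increments at 2 per year is 26 / 2 = 13 years.
Predicted length = 7.87 mm/year × 13 years = 102.3 mm.

102.3 mm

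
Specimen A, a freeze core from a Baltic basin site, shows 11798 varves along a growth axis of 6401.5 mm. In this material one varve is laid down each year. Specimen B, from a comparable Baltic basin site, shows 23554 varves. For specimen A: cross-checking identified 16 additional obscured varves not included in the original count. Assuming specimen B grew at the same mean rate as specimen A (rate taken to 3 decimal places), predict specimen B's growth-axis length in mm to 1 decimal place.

Specimen A: adjusted count: 11798 + 16 = 11814 varves.
A: 6401.5 mm over 11814 years gives 6401.5 / 11814 ≈ 0.542 mm per year.
Length of B = 0.542 × 23554 = 12766.3 mm.

12766.3 mm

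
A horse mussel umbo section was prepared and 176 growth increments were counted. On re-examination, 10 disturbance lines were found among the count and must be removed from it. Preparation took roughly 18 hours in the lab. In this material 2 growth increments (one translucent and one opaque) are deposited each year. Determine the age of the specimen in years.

Adjusted count: 176 − 10 = 166 growth increments.
Dividing by 2 growth increments per year: 166 / 2 = 83 years.

83 years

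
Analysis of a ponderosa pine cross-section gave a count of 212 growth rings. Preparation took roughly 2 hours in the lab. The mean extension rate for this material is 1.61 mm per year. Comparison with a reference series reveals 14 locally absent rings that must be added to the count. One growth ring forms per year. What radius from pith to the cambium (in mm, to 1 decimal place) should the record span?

Adjusted count: 212 + 14 = 226 growth rings.
Length ≈ 1.61 × 226 = 363.9 mm.

363.9 mm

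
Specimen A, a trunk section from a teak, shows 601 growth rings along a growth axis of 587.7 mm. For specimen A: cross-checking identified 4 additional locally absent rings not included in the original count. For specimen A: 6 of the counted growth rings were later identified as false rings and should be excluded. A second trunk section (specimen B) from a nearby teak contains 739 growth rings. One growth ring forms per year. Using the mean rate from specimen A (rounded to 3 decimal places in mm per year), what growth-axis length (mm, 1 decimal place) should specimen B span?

725.0 mm

Specimen A: after corrections the count is 601 − 6 + 4 = 599 growth rings.
A: 587.7 mm over 599 years gives 587.7 / 599 ≈ 0.981 mm/yr.
For B, 0.981 mm/year × 739 years = 725.0 mm.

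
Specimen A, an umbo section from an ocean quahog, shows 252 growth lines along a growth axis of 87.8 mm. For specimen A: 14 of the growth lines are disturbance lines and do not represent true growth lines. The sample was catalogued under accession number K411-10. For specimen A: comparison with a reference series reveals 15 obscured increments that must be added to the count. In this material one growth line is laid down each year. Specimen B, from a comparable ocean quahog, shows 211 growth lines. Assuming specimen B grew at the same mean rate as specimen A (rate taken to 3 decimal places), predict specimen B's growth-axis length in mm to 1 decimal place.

73.2 mm

Specimen A: correcting the raw count gives 252 − 14 + 15 = 253 true growth lines.
A: Mean rate = 87.8 mm / 253 years ≈ 0.347 mm/yr.
For B, 0.347 mm/year × 211 years = 73.2 mm.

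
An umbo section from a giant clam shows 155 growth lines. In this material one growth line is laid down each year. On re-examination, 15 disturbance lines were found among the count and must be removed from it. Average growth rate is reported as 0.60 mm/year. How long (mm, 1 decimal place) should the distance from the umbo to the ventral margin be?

After corrections the count is 155 − 15 = 140 growth lines.
Length ≈ 0.60 × 140 = 84.0 mm.

84.0 mm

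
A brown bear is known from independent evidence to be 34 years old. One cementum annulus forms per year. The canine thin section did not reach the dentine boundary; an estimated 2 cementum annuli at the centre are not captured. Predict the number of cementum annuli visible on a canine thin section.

Expected cementum annuli over 34 years: 34.
34 − 2 missed = 32 cementum annuli expected in the prepared section.

32 cementum annuli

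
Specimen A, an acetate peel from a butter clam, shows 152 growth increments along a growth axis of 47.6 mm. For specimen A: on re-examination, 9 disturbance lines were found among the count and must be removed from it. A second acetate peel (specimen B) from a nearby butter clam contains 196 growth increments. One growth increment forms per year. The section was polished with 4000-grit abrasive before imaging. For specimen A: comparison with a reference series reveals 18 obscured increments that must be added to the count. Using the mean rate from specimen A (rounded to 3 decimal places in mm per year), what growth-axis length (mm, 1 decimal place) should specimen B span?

Specimen A: true growth increment count = 152 − 9 + 18 = 161.
A: 47.6 mm over 161 years gives 47.6 / 161 ≈ 0.296 mm per year.
For B, 0.296 mm/year × 196 years = 58.0 mm.

58.0 mm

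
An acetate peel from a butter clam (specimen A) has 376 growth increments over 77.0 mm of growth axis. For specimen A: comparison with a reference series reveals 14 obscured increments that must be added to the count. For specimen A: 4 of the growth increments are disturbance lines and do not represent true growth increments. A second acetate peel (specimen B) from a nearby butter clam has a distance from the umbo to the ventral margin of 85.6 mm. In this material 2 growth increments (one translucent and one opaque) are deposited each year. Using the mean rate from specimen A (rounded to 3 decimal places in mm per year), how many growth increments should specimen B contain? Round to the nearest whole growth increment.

429 growth increments

Specimen A: true growth increment count = 376 − 4 + 14 = 386.
Specimen A: 386 growth increments at 2 per year is 386 / 2 = 193 years.
A: 77.0 mm over 193 years gives 77.0 / 193 ≈ 0.399 mm/year.
Specimen B: 85.6 mm / 0.399 mm per year = 214.54 years; at 2 growth increments per year that is 214.54 × 2 ≈ 429 growth increments.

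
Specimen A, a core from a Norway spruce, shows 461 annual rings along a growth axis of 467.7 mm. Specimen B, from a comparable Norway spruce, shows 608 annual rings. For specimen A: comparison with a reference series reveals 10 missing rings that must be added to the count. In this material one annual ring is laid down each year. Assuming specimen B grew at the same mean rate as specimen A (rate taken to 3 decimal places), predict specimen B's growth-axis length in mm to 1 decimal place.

603.7 mm

Specimen A: after corrections the count is 461 + 10 = 471 annual rings.
A: Extension rate ≈ 467.7 / 471 = 0.993 mm/year.
For B, 0.993 mm/year × 608 years = 603.7 mm.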